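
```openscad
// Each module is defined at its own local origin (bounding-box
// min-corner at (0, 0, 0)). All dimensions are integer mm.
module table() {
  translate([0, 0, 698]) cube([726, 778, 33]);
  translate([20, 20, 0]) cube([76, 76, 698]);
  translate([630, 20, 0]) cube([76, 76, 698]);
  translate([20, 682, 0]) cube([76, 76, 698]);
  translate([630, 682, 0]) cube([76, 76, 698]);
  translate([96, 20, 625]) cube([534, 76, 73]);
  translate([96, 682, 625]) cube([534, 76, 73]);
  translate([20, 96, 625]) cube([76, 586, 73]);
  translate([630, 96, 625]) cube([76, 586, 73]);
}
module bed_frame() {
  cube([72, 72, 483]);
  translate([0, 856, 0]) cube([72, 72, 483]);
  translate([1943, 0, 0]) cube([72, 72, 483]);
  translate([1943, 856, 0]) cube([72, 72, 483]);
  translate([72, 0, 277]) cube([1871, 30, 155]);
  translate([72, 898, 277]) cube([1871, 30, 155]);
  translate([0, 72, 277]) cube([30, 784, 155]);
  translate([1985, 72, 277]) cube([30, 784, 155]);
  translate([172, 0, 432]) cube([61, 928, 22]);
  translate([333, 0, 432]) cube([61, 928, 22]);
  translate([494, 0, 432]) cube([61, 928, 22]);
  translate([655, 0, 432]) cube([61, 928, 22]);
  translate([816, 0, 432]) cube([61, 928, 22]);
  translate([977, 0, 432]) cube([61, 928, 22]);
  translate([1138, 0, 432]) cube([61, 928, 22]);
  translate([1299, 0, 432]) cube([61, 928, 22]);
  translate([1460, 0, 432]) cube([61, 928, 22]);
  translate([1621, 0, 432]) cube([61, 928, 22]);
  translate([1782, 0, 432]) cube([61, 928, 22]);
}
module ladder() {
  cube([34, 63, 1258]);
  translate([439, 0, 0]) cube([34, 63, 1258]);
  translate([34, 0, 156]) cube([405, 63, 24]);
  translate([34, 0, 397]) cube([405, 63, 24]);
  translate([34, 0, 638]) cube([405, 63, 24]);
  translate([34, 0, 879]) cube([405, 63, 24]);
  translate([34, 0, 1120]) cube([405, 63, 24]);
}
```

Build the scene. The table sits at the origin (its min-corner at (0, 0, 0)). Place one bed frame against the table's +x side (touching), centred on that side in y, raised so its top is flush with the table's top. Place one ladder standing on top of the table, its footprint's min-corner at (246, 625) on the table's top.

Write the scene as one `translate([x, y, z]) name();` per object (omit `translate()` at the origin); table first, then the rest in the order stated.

table();
translate([726, -75, 248]) bed_frame();
translate([246, 625, 731]) ladder();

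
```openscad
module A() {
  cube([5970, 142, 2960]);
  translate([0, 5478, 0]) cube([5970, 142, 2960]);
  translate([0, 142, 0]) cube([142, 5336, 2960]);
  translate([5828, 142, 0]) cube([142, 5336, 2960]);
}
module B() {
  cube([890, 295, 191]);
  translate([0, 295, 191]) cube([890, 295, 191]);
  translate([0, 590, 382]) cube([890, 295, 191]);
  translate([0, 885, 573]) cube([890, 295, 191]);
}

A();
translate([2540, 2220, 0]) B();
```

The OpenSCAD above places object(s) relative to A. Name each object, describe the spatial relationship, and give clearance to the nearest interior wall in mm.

A is a house frame. B is a staircase. The staircase sits inside the house frame, centred. The clearance to the nearest interior wall is 2078 mm.

Clearances: x = 2398, y = 2078; minimum 2078 mm.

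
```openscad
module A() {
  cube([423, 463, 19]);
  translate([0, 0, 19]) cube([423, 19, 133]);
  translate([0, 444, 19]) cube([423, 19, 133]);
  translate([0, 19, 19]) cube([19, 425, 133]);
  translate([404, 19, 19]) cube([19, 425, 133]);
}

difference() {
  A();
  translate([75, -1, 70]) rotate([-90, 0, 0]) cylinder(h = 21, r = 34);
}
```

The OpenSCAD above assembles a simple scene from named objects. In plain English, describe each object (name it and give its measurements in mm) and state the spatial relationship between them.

A is an open storage box with external size 423×463×152 mm and wall thickness 19 mm (the base is also 19 mm thick). The base covers the whole footprint; the four walls stand on the base, with the y-facing walls full-width and the x-facing walls fitting between their inner faces.

The open box has a circular hole of radius 34 mm through its front wall, centred at (x = 75, z = 70).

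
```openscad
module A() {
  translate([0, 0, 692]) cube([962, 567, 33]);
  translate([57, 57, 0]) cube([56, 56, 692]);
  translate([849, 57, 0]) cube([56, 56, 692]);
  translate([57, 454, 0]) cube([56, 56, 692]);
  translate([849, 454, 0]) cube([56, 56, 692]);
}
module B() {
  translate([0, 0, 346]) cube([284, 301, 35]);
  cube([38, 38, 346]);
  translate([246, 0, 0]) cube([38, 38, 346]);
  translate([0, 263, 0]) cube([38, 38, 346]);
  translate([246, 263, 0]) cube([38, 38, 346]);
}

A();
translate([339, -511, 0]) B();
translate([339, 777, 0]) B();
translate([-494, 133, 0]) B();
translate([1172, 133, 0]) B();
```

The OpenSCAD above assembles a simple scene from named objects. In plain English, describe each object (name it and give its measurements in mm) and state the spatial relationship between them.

A is a rectangular dining table. The top is 962×567×33 mm with its upper surface at z = 725 mm. It stands on four 56×56 mm square legs, each inset 57 mm from the nearest pair of top edges, running from the floor to the underside of the top.

B is a four-legged stool. The seat is a 284×301×35 mm slab whose top surface is at z = 381 mm; four square legs, each 38×38 mm in cross-section, run from the floor (z = 0) to the underside of the seat, each flush with a corner of the seat.

Four stools sit around the table at the −y, +y, −x, +x sides.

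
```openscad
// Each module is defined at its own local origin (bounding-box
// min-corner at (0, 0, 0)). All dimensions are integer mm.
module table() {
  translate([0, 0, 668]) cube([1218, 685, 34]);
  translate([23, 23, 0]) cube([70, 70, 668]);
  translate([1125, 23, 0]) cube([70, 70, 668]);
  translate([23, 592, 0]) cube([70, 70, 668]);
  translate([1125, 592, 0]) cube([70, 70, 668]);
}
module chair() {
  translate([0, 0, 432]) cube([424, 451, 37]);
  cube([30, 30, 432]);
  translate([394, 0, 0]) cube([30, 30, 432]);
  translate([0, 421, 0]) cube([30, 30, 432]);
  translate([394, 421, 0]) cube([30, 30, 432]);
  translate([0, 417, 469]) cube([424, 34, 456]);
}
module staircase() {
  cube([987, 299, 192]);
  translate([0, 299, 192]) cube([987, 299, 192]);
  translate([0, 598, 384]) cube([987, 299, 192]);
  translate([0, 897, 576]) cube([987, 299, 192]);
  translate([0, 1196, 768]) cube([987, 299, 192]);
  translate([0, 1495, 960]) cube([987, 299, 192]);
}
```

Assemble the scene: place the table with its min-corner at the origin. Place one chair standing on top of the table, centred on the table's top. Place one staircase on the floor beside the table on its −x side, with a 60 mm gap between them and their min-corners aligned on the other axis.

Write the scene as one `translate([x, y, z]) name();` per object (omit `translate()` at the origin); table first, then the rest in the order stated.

table();
translate([397, 117, 702]) chair();
translate([-1047, 0, 0]) staircase();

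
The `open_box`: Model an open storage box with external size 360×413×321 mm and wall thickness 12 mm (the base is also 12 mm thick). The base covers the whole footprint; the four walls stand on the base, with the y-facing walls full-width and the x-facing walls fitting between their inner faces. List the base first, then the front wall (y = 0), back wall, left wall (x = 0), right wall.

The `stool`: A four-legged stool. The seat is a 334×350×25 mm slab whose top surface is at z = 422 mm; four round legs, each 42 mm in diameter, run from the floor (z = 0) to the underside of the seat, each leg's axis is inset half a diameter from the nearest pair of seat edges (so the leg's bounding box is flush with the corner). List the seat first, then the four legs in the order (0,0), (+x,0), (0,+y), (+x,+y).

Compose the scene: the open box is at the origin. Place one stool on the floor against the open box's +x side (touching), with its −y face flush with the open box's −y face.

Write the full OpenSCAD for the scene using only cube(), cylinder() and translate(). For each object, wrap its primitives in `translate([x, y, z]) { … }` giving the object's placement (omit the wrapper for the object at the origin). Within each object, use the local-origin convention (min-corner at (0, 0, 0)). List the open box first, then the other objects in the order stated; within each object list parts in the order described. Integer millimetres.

cube([360, 413, 12]);
translate([0, 0, 12]) cube([360, 12, 309]);
translate([0, 401, 12]) cube([360, 12, 309]);
translate([0, 12, 12]) cube([12, 389, 309]);
translate([348, 12, 12]) cube([12, 389, 309]);
translate([360, 0, 0]) {
  translate([0, 0, 397]) cube([334, 350, 25]);
  translate([21, 21, 0]) cylinder(h = 397, r = 21);
  translate([313, 21, 0]) cylinder(h = 397, r = 21);
  translate([21, 329, 0]) cylinder(h = 397, r = 21);
  translate([313, 329, 0]) cylinder(h = 397, r = 21);
}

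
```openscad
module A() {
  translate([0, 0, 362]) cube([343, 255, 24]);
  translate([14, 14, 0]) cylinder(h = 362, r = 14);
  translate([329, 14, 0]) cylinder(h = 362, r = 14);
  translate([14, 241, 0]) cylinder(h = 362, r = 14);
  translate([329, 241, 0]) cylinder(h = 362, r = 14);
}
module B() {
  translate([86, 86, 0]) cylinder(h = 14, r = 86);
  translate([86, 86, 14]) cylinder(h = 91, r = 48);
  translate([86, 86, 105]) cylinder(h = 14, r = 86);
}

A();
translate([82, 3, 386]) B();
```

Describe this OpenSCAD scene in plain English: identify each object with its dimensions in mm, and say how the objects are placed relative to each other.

A is a four-legged stool. The seat is 343×255 mm, 24 mm thick, top at z = 386 mm. It stands on four round legs, each 28 mm in diameter, from z = 0 to the seat underside, each leg's axis is inset half a diameter from the nearest pair of seat edges (so the leg's bounding box is flush with the corner).

B is a spool: two coaxial disc flanges of radius 86 mm and thickness 14 mm, joined by a core cylinder of radius 48 mm and height 91 mm. The lower flange rests on z = 0 and the three cylinders share a vertical axis.

The spool is on top of the stool.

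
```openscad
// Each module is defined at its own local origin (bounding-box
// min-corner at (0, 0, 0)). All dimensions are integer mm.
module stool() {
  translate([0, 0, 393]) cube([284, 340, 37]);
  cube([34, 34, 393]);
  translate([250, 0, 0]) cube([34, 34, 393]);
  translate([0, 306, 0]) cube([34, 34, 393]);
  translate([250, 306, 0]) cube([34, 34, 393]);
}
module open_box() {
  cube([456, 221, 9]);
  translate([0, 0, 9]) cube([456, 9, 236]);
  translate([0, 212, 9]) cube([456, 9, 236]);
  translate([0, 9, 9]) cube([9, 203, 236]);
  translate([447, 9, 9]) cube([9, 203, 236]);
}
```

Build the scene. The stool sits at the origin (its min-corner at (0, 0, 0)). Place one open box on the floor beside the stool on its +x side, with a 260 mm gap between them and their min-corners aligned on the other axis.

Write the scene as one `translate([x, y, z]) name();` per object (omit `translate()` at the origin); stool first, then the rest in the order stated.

stool();
translate([544, 0, 0]) open_box();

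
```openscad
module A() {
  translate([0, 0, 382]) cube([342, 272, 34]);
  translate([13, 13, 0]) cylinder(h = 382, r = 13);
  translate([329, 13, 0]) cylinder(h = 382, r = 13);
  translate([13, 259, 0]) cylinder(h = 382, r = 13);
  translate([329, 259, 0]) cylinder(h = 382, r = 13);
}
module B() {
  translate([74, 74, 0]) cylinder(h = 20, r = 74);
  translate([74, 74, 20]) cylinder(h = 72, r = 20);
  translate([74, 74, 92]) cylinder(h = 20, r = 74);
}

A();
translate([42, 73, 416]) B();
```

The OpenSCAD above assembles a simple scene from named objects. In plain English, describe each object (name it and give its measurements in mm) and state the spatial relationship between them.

A is a four-legged stool. The seat is a 342×272×34 mm slab whose top surface is at z = 416 mm; four round legs, each 26 mm in diameter, run from the floor (z = 0) to the underside of the seat, each leg's axis is inset half a diameter from the nearest pair of seat edges (so the leg's bounding box is flush with the corner).

B is a spool: two coaxial disc flanges of radius 74 mm and thickness 20 mm, joined by a core cylinder of radius 20 mm and height 72 mm. The lower flange rests on z = 0 and the three cylinders share a vertical axis.

The spool is on top of the stool.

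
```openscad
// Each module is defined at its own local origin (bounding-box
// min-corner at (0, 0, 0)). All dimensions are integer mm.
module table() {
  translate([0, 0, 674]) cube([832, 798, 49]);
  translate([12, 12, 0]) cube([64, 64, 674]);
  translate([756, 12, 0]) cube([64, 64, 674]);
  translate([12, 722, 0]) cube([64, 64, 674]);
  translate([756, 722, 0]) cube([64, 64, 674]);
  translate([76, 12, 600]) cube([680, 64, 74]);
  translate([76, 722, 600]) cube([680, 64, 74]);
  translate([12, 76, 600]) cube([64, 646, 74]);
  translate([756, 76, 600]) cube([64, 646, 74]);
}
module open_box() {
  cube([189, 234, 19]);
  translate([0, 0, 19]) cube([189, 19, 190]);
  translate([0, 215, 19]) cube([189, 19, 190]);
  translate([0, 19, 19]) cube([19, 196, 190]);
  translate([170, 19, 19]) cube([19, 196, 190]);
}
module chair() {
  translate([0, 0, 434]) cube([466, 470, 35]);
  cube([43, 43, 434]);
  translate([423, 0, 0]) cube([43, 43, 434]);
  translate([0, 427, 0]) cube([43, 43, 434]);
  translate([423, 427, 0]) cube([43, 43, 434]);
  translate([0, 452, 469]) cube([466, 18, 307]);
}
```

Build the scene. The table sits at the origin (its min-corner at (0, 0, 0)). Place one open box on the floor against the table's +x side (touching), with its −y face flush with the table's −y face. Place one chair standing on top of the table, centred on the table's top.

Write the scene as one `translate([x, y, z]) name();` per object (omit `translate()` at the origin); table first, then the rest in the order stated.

table();
translate([832, 0, 0]) open_box();
translate([183, 164, 723]) chair();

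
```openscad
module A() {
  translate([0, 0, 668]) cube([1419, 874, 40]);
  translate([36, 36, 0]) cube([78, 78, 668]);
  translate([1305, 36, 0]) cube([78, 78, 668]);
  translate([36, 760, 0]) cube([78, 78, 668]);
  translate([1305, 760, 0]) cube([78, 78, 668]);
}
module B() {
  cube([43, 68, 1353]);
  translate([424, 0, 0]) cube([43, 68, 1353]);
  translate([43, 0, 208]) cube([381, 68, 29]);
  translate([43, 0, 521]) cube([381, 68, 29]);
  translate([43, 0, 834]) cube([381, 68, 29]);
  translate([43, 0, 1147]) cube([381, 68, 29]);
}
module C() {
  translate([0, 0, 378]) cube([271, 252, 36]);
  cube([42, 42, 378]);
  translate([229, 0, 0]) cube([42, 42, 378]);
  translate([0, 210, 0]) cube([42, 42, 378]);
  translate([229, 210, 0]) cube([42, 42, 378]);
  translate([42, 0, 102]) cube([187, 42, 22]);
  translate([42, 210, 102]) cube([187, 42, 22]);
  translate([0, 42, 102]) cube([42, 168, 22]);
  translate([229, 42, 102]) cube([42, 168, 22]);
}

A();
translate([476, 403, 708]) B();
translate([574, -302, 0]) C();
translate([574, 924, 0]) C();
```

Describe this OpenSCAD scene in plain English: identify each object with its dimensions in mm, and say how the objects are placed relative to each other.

A is a table with a 1419×874 mm rectangular top, 40 mm thick, top surface at z = 708 mm, supported by four 78×78 mm square legs, each inset 36 mm from the nearest pair of top edges, running from the floor.

B is a wooden ladder with two side rails of 43×68 mm section and 1353 mm height, set 467 mm apart overall. Between them run 4 rectangular rungs (68 mm deep, 29 mm thick), front faces flush with the rails' −y face. The bottom of the first rung is 208 mm above the floor and each subsequent rung is 313 mm higher than the one below.

C is a four-legged stool. The seat is a 271×252×36 mm slab whose top surface is at z = 414 mm; four square legs, each 42×42 mm in cross-section, run from the floor (z = 0) to the underside of the seat, each flush with a corner of the seat. Four stretchers, 42 mm wide and 22 mm tall, connect adjacent legs with their undersides at z = 102 mm, each running between the inner faces of the legs it joins and aligned with the legs' outer faces on the other axis.

The ladder is on top of the table, centred. Two stools sit around the table at the −y, +y sides.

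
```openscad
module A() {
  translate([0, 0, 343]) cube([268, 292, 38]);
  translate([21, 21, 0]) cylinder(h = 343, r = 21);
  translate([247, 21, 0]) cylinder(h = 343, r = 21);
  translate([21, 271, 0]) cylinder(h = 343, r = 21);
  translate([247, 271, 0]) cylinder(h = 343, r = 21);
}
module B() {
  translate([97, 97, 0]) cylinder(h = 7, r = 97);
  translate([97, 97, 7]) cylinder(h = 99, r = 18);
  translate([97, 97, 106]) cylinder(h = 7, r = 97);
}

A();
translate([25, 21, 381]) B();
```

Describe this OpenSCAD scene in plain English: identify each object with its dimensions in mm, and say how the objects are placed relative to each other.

A is a four-legged stool. The seat is a 268×292×38 mm slab whose top surface is at z = 381 mm; four round legs, each 42 mm in diameter, run from the floor (z = 0) to the underside of the seat, each leg's axis is inset half a diameter from the nearest pair of seat edges (so the leg's bounding box is flush with the corner).

B is a spool: two coaxial disc flanges of radius 97 mm and thickness 7 mm, joined by a core cylinder of radius 18 mm and height 99 mm. The lower flange rests on z = 0 and the three cylinders share a vertical axis.

The spool is on top of the stool.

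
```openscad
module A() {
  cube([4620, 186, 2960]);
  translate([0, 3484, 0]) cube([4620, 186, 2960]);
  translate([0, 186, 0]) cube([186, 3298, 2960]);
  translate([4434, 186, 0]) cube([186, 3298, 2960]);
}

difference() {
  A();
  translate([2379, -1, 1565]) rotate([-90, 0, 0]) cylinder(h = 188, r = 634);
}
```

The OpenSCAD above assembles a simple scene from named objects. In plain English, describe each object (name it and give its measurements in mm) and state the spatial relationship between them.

A is a box-shaped house frame (walls only): outside footprint 4620×3670 mm, wall height 2960 mm, wall thickness 186 mm. The two y-facing walls run the full x-width; the two x-facing walls fit between the inner faces of the y-facing walls.

The house frame has a circular hole of radius 634 mm through its front wall, centred at (x = 2379, z = 1565).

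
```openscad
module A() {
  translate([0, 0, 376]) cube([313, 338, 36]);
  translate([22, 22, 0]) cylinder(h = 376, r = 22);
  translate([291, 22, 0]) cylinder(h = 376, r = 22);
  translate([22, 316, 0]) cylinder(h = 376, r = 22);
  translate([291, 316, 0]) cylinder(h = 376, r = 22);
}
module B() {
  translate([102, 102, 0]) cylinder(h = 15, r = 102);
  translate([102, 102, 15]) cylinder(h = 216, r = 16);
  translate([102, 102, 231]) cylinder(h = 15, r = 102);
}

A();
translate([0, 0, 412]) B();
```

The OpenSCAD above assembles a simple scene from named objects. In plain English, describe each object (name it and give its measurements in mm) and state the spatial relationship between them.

A is a four-legged stool. The seat is 313×338 mm, 36 mm thick, top at z = 412 mm. It stands on four round legs, each 44 mm in diameter, from z = 0 to the seat underside, each leg's axis is inset half a diameter from the nearest pair of seat edges (so the leg's bounding box is flush with the corner).

B is a spool: two coaxial disc flanges of radius 102 mm and thickness 15 mm, joined by a core cylinder of radius 16 mm and height 216 mm. The lower flange rests on z = 0 and the three cylinders share a vertical axis.

The spool is on top of the stool.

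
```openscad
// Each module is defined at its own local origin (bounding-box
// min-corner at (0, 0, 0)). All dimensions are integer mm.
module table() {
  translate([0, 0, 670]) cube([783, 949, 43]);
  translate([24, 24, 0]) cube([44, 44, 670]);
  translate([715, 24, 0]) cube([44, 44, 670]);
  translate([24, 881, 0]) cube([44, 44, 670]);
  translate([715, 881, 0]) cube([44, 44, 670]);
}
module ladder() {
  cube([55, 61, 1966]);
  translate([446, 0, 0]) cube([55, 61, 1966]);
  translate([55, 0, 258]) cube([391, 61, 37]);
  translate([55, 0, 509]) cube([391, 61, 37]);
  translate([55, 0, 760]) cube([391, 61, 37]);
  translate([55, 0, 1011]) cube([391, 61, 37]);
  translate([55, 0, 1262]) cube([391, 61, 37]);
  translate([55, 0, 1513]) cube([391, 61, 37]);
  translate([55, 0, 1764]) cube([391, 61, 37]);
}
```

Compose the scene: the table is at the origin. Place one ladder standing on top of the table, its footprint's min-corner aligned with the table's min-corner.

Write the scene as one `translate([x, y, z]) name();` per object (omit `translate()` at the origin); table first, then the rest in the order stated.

table();
translate([0, 0, 713]) ladder();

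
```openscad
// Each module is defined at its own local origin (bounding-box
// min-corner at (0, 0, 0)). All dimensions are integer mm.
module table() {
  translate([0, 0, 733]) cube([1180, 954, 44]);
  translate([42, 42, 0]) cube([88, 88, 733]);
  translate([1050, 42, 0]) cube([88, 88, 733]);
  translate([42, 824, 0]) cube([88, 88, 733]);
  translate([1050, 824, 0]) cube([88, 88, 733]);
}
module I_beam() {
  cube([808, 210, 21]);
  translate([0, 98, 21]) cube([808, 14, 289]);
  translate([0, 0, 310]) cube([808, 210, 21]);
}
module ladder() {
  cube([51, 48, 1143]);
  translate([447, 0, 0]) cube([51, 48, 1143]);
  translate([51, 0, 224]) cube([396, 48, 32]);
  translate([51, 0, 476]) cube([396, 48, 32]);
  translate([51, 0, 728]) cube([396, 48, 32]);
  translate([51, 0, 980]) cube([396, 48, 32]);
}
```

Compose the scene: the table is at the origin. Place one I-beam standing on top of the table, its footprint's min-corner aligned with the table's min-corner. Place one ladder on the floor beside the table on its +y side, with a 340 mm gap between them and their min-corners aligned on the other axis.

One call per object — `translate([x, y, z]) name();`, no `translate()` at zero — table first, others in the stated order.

table();
translate([0, 0, 777]) I_beam();
translate([0, 1294, 0]) ladder();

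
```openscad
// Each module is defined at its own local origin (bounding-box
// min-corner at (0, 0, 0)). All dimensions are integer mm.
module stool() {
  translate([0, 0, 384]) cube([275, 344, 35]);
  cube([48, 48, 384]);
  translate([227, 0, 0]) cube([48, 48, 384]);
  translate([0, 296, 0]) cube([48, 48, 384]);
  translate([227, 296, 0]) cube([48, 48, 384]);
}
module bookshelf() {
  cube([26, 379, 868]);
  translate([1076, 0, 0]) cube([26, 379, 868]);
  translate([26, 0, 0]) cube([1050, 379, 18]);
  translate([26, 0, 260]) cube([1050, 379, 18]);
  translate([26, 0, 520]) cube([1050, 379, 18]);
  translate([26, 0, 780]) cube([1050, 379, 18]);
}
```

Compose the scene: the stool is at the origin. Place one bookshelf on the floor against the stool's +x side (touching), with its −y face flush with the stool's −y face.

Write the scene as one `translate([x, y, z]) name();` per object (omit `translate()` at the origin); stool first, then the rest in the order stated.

stool();
translate([275, 0, 0]) bookshelf();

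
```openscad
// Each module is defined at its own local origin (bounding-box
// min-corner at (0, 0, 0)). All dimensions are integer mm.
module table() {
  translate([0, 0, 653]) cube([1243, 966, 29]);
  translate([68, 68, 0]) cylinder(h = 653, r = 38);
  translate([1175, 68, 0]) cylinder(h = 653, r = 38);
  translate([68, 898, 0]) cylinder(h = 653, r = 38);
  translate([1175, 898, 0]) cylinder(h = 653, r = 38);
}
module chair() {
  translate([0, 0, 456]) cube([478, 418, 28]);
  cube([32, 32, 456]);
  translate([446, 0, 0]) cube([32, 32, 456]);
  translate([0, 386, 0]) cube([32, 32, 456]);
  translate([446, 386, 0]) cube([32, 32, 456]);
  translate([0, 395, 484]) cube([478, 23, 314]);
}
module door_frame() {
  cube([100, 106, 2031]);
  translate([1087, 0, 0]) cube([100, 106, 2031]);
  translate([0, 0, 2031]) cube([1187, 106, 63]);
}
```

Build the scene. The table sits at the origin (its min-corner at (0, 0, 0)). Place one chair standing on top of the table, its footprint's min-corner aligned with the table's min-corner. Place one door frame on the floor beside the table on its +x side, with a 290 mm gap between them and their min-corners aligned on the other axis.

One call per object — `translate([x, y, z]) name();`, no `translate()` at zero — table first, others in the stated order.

table();
translate([0, 0, 682]) chair();
translate([1533, 0, 0]) door_frame();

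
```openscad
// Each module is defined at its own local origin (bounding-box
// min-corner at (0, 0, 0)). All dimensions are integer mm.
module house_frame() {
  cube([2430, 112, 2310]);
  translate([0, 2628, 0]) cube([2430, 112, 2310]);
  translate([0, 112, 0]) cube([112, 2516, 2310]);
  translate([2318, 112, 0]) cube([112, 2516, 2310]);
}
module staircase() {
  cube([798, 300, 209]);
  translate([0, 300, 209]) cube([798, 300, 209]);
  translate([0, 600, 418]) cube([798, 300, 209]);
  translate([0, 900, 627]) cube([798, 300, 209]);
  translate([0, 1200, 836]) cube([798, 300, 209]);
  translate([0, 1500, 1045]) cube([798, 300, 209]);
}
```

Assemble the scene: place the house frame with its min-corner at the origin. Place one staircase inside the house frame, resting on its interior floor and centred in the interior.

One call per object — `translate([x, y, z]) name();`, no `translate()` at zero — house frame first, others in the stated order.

house_frame();
translate([816, 470, 0]) staircase();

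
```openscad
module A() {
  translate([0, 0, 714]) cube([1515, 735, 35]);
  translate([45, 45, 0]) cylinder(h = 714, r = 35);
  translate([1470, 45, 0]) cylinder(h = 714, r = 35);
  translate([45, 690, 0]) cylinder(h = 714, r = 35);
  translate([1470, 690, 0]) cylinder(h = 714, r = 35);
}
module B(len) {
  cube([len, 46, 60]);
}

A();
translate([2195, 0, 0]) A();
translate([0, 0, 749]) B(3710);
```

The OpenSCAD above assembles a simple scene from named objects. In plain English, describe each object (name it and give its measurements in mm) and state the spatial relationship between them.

A is a rectangular dining table. The top is 1515×735×35 mm with its upper surface at z = 749 mm. It stands on four round legs of 70 mm diameter, each leg's bounding box inset 10 mm from the nearest pair of top edges, running from the floor to the underside of the top.

B is a rectangular beam 3710 mm long (x), 46 mm deep (y), 60 mm thick (z).

The beam spans the tops of two tables placed 680 mm apart, resting at z = 749 mm.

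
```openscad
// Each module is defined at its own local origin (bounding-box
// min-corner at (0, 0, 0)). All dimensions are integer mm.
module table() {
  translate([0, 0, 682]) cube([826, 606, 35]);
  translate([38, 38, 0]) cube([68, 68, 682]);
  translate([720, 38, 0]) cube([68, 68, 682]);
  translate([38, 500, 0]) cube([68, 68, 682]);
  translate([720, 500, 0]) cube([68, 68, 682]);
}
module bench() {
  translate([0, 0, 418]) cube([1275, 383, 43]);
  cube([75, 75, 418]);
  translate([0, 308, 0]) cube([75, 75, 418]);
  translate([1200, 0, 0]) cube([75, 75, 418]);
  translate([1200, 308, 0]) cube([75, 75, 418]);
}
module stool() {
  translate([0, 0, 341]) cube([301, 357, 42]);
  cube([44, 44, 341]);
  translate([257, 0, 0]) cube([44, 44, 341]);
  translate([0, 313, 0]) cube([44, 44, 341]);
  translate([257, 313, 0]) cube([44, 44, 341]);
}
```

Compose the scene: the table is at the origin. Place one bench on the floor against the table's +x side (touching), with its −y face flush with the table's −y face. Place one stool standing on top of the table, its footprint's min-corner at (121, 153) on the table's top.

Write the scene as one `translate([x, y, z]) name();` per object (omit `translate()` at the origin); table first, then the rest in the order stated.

table();
translate([826, 0, 0]) bench();
translate([121, 153, 717]) stool();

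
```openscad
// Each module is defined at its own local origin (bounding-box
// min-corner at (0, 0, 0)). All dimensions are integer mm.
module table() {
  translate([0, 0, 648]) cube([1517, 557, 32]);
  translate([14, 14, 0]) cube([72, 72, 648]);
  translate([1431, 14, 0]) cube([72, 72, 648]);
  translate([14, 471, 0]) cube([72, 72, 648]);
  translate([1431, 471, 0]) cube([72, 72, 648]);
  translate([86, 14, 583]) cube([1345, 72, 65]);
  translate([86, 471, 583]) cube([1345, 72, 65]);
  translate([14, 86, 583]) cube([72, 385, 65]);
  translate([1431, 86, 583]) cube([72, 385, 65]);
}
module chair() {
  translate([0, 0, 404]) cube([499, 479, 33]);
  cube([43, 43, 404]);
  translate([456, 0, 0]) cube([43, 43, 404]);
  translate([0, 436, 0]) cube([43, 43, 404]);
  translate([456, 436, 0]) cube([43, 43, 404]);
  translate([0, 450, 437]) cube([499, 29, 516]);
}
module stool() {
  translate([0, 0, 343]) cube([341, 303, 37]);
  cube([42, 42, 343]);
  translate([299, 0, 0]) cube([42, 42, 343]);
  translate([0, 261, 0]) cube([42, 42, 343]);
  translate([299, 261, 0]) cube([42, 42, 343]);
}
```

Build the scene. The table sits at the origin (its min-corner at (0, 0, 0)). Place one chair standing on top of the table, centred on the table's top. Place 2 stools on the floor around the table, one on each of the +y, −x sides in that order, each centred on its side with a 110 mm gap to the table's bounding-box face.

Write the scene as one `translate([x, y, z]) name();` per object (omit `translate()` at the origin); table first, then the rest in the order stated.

table();
translate([509, 39, 680]) chair();
translate([588, 667, 0]) stool();
translate([-451, 127, 0]) stool();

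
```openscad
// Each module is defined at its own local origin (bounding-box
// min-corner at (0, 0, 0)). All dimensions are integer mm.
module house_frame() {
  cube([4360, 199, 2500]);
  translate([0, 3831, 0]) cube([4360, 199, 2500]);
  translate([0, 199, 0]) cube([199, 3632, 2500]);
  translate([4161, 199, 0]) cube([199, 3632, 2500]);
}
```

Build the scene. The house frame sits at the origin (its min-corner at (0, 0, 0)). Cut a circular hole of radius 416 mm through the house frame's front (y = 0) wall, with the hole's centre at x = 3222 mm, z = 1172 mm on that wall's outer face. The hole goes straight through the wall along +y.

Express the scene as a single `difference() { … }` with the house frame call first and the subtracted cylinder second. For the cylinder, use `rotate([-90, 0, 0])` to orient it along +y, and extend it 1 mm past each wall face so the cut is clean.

difference() {
  house_frame();
  translate([3222, -1, 1172]) rotate([-90, 0, 0]) cylinder(h = 201, r = 416);
}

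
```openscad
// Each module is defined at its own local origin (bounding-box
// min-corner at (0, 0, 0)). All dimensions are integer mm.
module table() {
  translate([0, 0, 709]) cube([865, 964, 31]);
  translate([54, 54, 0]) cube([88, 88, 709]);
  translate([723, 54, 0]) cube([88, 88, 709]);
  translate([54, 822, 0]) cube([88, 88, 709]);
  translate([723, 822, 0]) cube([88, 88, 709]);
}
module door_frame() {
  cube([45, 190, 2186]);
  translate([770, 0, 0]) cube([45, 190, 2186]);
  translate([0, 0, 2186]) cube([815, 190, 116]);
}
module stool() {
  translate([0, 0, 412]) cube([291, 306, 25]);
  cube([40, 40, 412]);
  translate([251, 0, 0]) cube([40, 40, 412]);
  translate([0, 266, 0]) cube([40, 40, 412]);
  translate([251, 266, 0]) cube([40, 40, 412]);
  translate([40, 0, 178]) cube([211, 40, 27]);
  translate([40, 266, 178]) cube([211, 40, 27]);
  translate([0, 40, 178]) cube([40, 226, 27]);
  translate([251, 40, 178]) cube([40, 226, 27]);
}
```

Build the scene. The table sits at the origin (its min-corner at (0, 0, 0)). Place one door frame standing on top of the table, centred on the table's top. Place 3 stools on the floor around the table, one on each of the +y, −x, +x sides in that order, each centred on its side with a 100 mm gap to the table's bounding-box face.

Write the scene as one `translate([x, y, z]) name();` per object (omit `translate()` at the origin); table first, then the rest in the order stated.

table();
translate([25, 387, 740]) door_frame();
translate([287, 1064, 0]) stool();
translate([-391, 329, 0]) stool();
translate([965, 329, 0]) stool();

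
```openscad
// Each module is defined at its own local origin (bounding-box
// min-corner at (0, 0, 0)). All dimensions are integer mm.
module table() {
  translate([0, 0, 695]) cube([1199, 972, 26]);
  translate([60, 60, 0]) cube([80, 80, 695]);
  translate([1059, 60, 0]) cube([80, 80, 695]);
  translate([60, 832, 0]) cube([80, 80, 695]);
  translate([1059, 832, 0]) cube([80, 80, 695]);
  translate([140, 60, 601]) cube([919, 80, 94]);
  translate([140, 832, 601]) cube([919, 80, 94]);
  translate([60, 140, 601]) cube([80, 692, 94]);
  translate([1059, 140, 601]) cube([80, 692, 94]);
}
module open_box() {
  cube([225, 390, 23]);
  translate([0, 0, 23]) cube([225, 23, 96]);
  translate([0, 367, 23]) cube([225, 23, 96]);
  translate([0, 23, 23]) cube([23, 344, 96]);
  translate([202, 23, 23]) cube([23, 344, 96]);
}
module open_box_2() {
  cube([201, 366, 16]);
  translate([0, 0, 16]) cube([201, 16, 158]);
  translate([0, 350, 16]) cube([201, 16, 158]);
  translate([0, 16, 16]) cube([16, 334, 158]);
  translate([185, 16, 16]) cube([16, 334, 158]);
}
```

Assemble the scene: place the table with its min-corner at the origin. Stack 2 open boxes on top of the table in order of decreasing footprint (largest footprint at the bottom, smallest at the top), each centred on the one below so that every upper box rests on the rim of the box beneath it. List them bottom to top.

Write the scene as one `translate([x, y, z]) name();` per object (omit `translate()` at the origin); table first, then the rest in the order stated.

table();
translate([487, 291, 721]) open_box();
translate([499, 303, 840]) open_box_2();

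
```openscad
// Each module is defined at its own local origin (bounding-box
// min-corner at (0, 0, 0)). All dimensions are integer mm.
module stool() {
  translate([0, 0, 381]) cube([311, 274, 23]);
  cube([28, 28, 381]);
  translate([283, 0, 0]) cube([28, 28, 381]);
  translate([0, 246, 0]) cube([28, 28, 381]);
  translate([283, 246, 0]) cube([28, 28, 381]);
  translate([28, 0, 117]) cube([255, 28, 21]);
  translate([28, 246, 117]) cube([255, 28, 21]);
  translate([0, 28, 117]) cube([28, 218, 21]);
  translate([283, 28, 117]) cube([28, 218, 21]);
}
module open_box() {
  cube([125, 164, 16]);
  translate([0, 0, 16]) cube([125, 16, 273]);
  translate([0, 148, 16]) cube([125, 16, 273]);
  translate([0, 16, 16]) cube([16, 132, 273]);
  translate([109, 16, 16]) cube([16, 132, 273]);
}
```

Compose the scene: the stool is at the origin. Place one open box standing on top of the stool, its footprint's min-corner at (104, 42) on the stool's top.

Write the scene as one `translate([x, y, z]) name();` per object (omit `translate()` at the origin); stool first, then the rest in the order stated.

stool();
translate([104, 42, 404]) open_box();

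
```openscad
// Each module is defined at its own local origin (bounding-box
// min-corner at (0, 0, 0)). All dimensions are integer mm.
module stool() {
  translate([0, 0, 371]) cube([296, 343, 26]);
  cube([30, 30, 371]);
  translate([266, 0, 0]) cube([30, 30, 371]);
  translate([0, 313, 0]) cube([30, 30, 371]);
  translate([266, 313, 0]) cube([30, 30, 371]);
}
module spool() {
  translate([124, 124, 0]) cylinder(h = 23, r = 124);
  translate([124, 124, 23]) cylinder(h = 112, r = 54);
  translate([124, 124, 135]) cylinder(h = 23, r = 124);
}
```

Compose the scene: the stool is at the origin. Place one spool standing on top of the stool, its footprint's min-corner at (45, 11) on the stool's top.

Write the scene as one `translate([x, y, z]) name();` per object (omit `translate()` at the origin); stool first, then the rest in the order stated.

stool();
translate([45, 11, 397]) spool();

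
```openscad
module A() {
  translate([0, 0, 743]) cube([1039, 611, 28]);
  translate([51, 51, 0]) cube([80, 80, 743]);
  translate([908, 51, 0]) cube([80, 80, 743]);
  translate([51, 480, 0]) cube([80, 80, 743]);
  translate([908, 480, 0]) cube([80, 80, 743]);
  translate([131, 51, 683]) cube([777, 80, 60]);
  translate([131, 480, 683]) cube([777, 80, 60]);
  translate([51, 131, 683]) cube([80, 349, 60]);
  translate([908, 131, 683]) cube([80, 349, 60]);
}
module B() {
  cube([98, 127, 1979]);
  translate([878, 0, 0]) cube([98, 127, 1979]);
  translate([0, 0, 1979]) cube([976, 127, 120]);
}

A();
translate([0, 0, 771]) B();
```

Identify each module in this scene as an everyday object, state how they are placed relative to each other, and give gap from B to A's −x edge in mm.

A is a table. B is a door frame. The door frame is on top of the table. The gap from the door frame to the table's −x edge is 0 mm.

The door frame's min-x is at 0; the table's min-x is 0; gap = 0 mm.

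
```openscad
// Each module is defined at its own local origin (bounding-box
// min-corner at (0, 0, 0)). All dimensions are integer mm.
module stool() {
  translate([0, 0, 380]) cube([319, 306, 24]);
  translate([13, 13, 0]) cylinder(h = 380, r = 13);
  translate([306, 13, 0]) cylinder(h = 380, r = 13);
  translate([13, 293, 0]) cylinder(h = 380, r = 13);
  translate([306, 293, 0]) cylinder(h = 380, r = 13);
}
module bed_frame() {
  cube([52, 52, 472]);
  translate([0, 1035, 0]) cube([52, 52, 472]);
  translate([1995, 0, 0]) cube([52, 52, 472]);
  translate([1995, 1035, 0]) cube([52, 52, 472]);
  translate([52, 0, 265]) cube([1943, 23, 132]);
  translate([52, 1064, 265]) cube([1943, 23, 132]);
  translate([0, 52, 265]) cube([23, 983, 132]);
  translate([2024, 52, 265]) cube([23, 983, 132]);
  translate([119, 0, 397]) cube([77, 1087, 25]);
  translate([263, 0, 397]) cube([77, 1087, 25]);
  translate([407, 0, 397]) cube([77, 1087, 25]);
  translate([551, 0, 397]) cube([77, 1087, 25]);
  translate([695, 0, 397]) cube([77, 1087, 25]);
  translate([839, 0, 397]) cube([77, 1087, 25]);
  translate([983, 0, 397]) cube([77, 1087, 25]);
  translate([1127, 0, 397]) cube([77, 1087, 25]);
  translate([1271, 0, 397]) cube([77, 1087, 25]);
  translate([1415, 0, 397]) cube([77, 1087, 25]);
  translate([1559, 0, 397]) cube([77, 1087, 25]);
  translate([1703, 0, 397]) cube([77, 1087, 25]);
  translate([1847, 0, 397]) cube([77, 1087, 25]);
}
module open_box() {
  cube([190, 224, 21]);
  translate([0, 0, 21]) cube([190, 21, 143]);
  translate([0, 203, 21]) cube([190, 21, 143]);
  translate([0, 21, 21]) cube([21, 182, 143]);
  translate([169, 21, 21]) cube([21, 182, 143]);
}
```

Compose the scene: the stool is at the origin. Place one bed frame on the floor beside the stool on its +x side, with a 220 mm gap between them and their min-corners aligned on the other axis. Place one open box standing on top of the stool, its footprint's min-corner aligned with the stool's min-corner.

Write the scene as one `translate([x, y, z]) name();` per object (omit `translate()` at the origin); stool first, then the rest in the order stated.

stool();
translate([539, 0, 0]) bed_frame();
translate([0, 0, 404]) open_box();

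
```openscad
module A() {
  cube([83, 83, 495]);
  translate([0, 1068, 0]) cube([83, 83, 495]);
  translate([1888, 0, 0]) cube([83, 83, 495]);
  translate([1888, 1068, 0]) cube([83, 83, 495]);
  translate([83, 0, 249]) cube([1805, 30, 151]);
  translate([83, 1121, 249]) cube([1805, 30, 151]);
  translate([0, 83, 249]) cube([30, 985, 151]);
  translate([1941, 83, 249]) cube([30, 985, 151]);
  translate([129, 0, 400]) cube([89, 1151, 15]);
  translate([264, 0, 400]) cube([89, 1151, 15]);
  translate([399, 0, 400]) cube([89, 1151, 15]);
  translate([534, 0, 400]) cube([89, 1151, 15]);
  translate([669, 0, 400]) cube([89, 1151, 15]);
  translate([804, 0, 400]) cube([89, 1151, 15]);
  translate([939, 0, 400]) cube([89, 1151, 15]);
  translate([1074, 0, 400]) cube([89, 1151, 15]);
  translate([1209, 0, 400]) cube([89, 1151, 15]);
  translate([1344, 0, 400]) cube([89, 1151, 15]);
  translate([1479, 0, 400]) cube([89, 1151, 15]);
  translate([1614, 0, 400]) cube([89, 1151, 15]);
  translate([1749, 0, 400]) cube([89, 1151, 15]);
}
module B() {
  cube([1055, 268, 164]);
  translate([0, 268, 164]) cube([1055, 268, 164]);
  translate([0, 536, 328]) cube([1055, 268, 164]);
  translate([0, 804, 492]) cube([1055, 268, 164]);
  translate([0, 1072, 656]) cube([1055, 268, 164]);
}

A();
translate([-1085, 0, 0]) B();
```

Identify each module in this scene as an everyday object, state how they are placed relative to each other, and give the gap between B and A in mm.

A is a bed frame. B is a staircase. The staircase is on the floor beside the bed frame on its −x side. The gap between the staircase and the bed frame is 30 mm.

The staircase's nearest face is 30 mm from the bed frame's −x face.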